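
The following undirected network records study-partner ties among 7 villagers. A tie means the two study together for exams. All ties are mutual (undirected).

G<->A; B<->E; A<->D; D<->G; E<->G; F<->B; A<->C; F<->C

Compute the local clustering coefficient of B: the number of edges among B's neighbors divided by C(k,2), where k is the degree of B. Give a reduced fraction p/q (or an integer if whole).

B's neighbors: E and F (k = 2).
Possible neighbor pairs: C(2,2) = 1. Edges among them: none → e = 0.
Clustering(B) = 0/1.

0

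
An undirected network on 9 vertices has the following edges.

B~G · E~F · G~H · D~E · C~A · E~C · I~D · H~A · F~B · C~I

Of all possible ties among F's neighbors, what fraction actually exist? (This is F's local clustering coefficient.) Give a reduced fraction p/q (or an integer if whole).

F's neighbors: B and E (k = 2).
Possible neighbor pairs: C(2,2) = 1. Edges among them: none → e = 0.
Clustering(F) = 0/1.

0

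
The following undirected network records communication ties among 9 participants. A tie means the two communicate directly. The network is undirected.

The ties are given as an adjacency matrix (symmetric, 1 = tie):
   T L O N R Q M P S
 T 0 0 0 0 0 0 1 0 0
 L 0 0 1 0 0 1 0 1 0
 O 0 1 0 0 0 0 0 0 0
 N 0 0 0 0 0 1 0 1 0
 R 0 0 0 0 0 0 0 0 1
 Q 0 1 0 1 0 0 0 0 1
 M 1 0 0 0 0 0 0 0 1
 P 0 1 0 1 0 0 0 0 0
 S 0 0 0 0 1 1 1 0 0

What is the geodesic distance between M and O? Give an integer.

One shortest route is M – S – Q – L – O, which uses 4 edges, and at distance 3 from M we only reach {L, N}, which does not include O. So d(M,O) = 4.

4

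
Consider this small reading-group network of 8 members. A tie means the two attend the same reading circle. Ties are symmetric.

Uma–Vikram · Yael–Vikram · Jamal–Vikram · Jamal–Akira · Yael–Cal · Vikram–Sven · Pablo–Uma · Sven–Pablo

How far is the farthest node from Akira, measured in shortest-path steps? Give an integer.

4

Distances from Akira: Cal:4, Jamal:1, Pablo:4, Sven:3, Uma:3, Vikram:2, Yael:3.
The largest is 4 (to Pablo and Cal), so the eccentricity of Akira is 4.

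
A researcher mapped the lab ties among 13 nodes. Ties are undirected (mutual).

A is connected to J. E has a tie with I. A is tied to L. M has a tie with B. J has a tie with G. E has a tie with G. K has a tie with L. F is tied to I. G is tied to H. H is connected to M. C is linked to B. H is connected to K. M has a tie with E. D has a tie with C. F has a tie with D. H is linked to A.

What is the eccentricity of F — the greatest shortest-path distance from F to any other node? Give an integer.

Distances from F: A:5, B:3, C:2, D:1, E:2, G:3, H:4, I:1, J:4, K:5, L:6, M:3.
The largest is 6 (to L), so the eccentricity of F is 6.

6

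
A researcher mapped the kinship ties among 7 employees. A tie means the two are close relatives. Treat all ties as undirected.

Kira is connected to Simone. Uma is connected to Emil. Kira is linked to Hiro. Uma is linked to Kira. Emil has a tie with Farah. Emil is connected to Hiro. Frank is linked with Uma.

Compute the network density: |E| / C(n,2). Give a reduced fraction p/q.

1/3

There are 7 edges and 7 nodes, so the maximum possible is C(7,2) = 21.
Density = 7/21 = 1/3.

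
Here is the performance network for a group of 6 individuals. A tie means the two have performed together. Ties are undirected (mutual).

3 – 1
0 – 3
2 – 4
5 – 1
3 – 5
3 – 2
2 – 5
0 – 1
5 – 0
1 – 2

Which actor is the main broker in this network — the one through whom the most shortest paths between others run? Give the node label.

Unnormalized betweenness of each node: 0:0, 1:2/3, 2:4, 3:2/3, 4:0, 5:2/3.
2 has the largest value, 4, making it the main broker — the node through which the most shortest paths run.

2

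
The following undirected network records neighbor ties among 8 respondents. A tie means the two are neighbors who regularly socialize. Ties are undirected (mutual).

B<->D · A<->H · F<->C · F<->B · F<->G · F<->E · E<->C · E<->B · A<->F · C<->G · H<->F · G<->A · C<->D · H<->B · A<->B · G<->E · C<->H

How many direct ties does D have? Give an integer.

D is directly tied to B and C. That is 2 neighbors, so the degree of D is 2.

2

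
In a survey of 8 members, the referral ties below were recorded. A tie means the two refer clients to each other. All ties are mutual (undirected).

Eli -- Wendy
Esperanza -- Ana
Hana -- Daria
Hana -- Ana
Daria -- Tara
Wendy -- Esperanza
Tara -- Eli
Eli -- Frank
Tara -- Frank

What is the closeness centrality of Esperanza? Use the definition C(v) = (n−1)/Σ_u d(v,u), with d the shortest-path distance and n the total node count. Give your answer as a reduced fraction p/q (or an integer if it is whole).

7/15

Distances from Esperanza: Ana:1, Daria:3, Eli:2, Frank:3, Hana:2, Tara:3, Wendy:1. Sum = 15.
n = 8, so closeness = 7/15.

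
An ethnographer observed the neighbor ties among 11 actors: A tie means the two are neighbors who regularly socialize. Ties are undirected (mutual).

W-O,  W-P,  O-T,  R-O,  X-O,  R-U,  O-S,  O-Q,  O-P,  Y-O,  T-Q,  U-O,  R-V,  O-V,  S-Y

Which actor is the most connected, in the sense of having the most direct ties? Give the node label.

O

Degrees — O:10, P:2, Q:2, R:3, S:2, T:2, U:2, V:2, W:2, X:1, Y:2.
The maximum is 10, attained only by O.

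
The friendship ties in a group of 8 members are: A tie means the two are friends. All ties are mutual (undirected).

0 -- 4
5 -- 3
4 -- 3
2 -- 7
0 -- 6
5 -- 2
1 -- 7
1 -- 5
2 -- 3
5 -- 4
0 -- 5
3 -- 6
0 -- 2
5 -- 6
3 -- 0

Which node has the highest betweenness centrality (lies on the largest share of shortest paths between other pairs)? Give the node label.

5

Unnormalized betweenness of each node: 0:3/2, 1:1, 2:4, 3:3/2, 4:0, 5:13/2, 6:0, 7:1/2.
5 has the largest value, 13/2, making it the main broker — the node through which the most shortest paths run.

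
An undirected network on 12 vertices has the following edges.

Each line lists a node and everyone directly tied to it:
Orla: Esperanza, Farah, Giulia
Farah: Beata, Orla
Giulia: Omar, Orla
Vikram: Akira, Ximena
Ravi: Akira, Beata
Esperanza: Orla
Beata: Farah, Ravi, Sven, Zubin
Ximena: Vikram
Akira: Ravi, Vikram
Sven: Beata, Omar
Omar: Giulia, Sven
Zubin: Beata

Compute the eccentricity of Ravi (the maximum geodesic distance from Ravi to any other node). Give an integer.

Distances from Ravi: Akira:1, Beata:1, Esperanza:4, Farah:2, Giulia:4, Omar:3, Orla:3, Sven:2, Vikram:2, Ximena:3, Zubin:2.
The largest is 4 (to Giulia and Esperanza), so the eccentricity of Ravi is 4.

4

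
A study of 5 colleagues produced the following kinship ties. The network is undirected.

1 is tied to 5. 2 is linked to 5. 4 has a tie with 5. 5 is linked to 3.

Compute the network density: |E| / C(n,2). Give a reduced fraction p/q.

There are 4 edges and 5 nodes, so the maximum possible is C(5,2) = 10.
Density = 4/10 = 2/5.

2/5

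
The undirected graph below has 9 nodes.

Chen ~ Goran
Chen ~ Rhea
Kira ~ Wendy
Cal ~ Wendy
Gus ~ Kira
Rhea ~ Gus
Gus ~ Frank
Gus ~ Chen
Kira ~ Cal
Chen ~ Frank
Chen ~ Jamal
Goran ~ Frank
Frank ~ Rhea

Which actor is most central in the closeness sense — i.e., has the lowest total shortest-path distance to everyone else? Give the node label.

Gus

Farness (sum of distances to all others) for each node — Cal:21, Chen:13, Frank:14, Goran:19, Gus:12, Jamal:20, Kira:15, Rhea:15, Wendy:21.
The smallest farness is 12, for Gus, so Gus has the highest closeness.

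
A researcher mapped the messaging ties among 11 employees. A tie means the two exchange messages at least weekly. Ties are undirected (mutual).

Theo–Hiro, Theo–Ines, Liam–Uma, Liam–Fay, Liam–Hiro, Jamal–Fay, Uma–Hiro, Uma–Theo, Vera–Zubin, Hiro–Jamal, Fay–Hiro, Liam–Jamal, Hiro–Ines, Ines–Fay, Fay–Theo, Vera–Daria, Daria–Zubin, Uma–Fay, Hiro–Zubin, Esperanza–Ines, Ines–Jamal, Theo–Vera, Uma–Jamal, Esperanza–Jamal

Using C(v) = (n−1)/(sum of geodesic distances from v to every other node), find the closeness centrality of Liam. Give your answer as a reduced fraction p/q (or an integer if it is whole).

5/9

Distances from Liam: Daria:3, Esperanza:2, Fay:1, Hiro:1, Ines:2, Jamal:1, Theo:2, Uma:1, Vera:3, Zubin:2. Sum = 18.
n = 11, so closeness = 10/18 = 5/9.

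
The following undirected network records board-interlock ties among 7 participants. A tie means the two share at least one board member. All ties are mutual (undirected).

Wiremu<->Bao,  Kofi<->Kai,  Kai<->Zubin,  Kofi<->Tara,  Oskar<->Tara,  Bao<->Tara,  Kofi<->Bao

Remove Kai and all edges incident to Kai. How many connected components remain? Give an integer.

Without Kai, the remaining ties split the others into: {Bao, Kofi, Oskar, Tara, Wiremu}; {Zubin}.
That's 2 separate components.

2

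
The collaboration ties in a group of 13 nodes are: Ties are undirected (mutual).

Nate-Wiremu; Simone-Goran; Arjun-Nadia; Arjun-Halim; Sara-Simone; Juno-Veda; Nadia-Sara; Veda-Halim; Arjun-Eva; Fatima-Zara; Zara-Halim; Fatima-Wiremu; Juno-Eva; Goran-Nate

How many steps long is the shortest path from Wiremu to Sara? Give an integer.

4

One shortest route is Wiremu – Nate – Goran – Simone – Sara, which uses 4 edges, and at distance 3 from Wiremu we only reach {Halim, Simone}, which does not include Sara. So d(Wiremu,Sara) = 4.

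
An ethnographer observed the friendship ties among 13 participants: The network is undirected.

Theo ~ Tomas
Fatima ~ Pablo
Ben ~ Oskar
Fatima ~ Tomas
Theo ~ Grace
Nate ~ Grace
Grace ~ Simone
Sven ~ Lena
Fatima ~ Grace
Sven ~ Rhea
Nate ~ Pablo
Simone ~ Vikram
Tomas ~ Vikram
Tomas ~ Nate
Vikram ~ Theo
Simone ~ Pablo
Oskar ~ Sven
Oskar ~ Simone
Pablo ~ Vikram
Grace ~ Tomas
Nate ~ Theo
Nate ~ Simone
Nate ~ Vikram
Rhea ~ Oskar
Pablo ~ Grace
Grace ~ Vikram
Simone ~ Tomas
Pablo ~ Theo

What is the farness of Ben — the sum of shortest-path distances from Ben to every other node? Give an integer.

33

Distances from Ben: Fatima:4, Grace:3, Lena:3, Nate:3, Oskar:1, Pablo:3, Rhea:2, Simone:2, Sven:2, Theo:4, Tomas:3, Vikram:3.
Sum = 4 + 3 + 3 + 3 + 1 + 3 + 2 + 2 + 2 + 4 + 3 + 3 = 33.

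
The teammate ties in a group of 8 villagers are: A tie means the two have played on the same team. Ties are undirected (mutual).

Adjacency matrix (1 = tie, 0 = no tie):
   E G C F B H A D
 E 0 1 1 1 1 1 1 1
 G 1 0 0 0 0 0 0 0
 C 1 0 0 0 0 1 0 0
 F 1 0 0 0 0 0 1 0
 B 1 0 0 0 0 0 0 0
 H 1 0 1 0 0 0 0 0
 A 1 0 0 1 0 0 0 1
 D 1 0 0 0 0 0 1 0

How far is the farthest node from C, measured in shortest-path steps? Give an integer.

2

Distances from C: A:2, B:2, D:2, E:1, F:2, G:2, H:1.
The largest is 2 (to G, F, B, A, and D), so the eccentricity of C is 2.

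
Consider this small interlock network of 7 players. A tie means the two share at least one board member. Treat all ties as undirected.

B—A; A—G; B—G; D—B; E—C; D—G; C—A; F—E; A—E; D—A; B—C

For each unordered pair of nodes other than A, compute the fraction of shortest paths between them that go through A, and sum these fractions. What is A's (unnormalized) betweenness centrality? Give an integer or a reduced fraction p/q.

6

Pairs whose geodesics pass through A — C–G: 1/2; C–D: 1/2; B–F: 1/2; B–E: 1/2; G–F: 1; G–E: 1; D–F: 1; D–E: 1.
All other pairs contribute 0.
Summing the contributions gives betweenness(A) = 6.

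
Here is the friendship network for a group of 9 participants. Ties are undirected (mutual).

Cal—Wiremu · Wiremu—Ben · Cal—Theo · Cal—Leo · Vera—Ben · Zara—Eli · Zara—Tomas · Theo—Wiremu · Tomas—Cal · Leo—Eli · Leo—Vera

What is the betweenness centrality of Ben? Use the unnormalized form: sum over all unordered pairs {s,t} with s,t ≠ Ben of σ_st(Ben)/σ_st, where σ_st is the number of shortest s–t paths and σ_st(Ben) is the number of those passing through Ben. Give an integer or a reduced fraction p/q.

3/2

Pairs whose geodesics pass through Ben — Theo–Vera: 1/2; Wiremu–Vera: 1.
All other pairs contribute 0.
Summing the contributions gives betweenness(Ben) = 3/2.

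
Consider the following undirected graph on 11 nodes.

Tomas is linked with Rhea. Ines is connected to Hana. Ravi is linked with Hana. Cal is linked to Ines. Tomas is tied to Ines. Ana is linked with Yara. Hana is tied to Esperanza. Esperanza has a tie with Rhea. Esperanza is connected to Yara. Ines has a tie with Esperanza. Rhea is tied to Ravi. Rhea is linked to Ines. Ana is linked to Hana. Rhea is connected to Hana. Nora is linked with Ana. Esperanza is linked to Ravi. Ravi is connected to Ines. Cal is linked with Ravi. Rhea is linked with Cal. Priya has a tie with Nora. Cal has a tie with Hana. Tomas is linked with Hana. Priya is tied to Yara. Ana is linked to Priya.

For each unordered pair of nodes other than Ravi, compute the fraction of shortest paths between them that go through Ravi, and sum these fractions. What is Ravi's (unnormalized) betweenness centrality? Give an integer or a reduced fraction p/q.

Pairs whose geodesics pass through Ravi — Cal–Esperanza: 1/4; Cal–Yara: 1/5.
All other pairs contribute 0.
Summing the contributions gives betweenness(Ravi) = 9/20.

9/20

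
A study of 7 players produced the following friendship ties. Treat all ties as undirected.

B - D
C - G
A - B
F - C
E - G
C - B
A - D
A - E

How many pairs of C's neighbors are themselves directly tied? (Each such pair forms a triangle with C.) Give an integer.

C's neighbors are B, F, and G, but none of them are tied to each other, so no triangle contains C.

0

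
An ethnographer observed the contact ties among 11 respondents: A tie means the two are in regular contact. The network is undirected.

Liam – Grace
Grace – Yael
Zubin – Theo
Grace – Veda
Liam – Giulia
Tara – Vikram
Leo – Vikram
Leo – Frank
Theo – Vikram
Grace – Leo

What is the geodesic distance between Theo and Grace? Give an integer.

3

One shortest route is Theo – Vikram – Leo – Grace, which uses 3 edges, and at distance 2 from Theo we only reach {Leo, Tara}, which does not include Grace. So d(Theo,Grace) = 3.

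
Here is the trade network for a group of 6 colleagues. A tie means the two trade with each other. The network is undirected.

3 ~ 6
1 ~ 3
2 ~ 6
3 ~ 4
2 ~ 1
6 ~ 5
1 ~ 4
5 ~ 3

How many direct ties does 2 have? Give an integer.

2 is directly tied to 1 and 6. That is 2 neighbors, so the degree of 2 is 2.

2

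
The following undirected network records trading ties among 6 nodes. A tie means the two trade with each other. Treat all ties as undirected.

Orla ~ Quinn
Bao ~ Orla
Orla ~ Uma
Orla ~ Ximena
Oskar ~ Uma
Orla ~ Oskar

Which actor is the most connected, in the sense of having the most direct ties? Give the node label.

Degrees — Bao:1, Orla:5, Oskar:2, Quinn:1, Uma:2, Ximena:1.
The maximum is 5, attained only by Orla.

Orla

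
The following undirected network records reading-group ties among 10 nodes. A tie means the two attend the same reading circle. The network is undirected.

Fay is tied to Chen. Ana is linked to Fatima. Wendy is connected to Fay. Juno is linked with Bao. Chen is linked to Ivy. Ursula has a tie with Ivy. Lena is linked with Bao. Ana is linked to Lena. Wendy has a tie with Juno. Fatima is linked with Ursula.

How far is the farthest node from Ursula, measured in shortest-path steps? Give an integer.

5

Distances from Ursula: Ana:2, Bao:4, Chen:2, Fatima:1, Fay:3, Ivy:1, Juno:5, Lena:3, Wendy:4.
The largest is 5 (to Juno), so the eccentricity of Ursula is 5.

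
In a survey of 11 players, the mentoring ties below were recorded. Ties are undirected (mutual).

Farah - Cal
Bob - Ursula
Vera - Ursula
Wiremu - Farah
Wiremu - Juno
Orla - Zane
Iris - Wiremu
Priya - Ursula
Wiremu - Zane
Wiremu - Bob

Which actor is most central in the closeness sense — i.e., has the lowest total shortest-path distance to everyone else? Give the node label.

Farness (sum of distances to all others) for each node — Bob:20, Cal:33, Farah:24, Iris:26, Juno:26, Orla:33, Priya:34, Ursula:25, Vera:34, Wiremu:17, Zane:24.
The smallest farness is 17, for Wiremu, so Wiremu has the highest closeness.

Wiremu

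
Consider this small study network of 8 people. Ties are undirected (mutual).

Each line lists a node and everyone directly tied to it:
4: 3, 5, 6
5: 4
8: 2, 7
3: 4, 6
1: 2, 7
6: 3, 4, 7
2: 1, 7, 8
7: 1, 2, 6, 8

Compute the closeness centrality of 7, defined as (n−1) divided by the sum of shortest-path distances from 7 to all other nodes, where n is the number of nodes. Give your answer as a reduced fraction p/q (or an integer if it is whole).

7/11

Distances from 7: 1:1, 2:1, 3:2, 4:2, 5:3, 6:1, 8:1. Sum = 11.
n = 8, so closeness = 7/11.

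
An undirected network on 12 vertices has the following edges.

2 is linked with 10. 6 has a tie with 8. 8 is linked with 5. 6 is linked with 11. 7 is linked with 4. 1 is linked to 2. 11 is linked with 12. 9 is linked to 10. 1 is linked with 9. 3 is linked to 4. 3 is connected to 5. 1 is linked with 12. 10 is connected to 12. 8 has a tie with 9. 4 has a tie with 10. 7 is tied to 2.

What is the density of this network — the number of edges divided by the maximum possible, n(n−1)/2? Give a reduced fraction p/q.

8/33

There are 16 edges and 12 nodes, so the maximum possible is C(12,2) = 66.
Density = 16/66 = 8/33.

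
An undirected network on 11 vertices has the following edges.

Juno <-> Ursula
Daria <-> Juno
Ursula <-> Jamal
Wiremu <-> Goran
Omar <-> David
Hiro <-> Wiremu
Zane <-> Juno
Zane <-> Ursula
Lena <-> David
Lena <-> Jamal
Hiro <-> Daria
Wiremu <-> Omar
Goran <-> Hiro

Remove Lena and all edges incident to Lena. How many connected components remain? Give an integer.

Lena's neighbors (David and Jamal) remain reachable from one another through other ties, so the rest of the network stays in one piece.

1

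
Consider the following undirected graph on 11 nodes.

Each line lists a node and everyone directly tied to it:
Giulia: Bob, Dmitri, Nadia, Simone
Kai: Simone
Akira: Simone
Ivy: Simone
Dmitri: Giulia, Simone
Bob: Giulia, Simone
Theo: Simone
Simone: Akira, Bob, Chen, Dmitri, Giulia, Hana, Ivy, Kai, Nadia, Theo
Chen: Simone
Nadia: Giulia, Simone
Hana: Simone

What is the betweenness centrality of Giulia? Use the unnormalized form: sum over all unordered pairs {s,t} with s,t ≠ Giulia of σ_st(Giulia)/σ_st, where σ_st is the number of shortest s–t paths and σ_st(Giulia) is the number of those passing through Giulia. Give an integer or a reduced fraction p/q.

Pairs whose geodesics pass through Giulia — Dmitri–Nadia: 1/2; Dmitri–Bob: 1/2; Nadia–Bob: 1/2.
All other pairs contribute 0.
Summing the contributions gives betweenness(Giulia) = 3/2.

3/2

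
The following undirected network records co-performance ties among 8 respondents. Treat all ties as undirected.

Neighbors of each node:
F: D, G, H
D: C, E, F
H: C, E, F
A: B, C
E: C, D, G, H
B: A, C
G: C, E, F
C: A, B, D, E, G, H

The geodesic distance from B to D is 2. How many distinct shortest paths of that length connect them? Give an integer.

The shortest distance is 2, and the only length-2 path is B–C–D. So there is exactly 1 shortest path.

1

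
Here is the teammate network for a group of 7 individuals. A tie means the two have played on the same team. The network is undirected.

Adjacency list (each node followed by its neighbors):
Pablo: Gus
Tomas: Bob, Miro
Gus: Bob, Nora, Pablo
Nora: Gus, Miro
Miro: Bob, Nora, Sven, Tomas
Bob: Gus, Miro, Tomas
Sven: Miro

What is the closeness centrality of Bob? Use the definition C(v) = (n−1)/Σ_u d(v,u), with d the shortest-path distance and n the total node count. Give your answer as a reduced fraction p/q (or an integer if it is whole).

2/3

Distances from Bob: Gus:1, Miro:1, Nora:2, Pablo:2, Sven:2, Tomas:1. Sum = 9.
n = 7, so closeness = 6/9 = 2/3.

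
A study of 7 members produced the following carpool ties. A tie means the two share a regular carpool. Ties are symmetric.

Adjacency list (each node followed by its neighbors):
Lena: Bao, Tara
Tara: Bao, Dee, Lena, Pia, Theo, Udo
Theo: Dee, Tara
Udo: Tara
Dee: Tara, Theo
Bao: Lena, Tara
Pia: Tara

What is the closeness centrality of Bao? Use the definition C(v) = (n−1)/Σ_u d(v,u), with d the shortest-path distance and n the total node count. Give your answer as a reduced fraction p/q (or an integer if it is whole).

Distances from Bao: Dee:2, Lena:1, Pia:2, Tara:1, Theo:2, Udo:2. Sum = 10.
n = 7, so closeness = 6/10 = 3/5.

3/5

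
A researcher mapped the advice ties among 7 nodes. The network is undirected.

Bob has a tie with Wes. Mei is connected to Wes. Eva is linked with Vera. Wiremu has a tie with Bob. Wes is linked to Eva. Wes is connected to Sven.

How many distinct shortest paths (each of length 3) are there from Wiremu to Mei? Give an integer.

1

The shortest distance is 3, and the only length-3 path is Wiremu–Bob–Wes–Mei. So there is exactly 1 shortest path.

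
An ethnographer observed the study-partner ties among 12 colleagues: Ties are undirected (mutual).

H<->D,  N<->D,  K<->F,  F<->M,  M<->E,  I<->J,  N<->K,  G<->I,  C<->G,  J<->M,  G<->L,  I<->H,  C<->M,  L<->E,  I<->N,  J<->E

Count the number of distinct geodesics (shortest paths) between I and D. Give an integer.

The shortest distance is 2. The length-2 paths are: I–N–D; I–H–D.
That gives 2 distinct shortest paths.

2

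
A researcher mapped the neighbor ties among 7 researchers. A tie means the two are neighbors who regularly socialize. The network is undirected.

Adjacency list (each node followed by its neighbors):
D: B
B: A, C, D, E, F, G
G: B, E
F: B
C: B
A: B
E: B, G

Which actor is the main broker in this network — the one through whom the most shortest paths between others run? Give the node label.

B

Unnormalized betweenness of each node: A:0, B:14, C:0, D:0, E:0, F:0, G:0.
B has the largest value, 14, making it the main broker — the node through which the most shortest paths run.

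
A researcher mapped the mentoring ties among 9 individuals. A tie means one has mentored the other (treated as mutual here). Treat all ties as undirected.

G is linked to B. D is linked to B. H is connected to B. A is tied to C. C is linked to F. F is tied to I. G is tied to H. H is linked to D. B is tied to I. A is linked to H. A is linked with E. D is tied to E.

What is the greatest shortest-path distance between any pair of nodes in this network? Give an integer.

3

Eccentricity of each node (its greatest distance to any other): A:3, B:3, C:3, D:3, E:3, F:3, G:3, H:3, I:3.
The maximum eccentricity is 3, realized for instance by the pair A–I via A – C – F – I. So the diameter is 3.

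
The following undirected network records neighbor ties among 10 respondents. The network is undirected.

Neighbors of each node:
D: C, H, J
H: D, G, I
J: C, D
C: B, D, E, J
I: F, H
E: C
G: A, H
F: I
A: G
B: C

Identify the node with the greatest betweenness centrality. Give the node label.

H

Unnormalized betweenness of each node: A:0, B:0, C:15, D:20, E:0, F:0, G:8, H:24, I:8, J:0.
H has the largest value, 24, making it the main broker — the node through which the most shortest paths run.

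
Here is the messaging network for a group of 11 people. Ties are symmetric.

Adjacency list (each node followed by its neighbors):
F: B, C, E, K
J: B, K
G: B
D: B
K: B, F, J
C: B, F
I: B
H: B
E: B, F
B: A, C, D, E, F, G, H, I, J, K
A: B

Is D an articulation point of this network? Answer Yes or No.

Even without D, every remaining node can still reach every other (the residual graph is connected), so D is not a cut vertex.

No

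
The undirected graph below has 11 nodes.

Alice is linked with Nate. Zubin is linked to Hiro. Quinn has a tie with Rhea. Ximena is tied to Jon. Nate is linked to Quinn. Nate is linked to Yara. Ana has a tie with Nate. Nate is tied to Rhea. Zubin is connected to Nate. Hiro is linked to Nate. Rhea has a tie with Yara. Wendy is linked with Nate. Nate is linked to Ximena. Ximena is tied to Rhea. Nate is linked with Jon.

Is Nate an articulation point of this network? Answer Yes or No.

Removing Nate leaves {Jon, Quinn, Rhea, Ximena, and Yara} with no path to {Hiro and Zubin}, so the network splits into 5 components. Nate is a cut vertex.

Yes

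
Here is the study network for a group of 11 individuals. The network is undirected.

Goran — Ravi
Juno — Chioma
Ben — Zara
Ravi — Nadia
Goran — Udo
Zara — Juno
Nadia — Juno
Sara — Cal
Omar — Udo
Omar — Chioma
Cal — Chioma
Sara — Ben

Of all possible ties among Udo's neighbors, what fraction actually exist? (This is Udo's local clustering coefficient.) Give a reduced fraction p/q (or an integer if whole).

0

Udo's neighbors: Goran and Omar (k = 2).
Possible neighbor pairs: C(2,2) = 1. Edges among them: none → e = 0.
Clustering(Udo) = 0/1.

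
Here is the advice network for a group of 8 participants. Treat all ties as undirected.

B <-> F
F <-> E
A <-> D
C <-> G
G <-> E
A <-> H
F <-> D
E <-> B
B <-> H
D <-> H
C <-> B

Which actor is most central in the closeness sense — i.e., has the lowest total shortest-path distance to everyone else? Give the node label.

B

Farness (sum of distances to all others) for each node — A:16, B:10, C:14, D:13, E:12, F:11, G:16, H:12.
The smallest farness is 10, for B, so B has the highest closeness.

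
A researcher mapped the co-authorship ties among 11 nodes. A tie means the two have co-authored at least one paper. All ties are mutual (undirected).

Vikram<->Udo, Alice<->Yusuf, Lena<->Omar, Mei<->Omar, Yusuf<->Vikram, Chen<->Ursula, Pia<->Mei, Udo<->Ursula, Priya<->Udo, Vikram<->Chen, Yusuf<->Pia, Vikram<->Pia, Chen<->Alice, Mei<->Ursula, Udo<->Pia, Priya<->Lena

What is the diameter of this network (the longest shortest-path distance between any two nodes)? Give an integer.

5

Eccentricity of each node (its greatest distance to any other): Alice:5, Chen:4, Lena:5, Mei:3, Omar:4, Pia:3, Priya:4, Udo:3, Ursula:3, Vikram:3, Yusuf:4.
The maximum eccentricity is 5, realized for instance by the pair Lena–Alice via Lena – Priya – Udo – Pia – Yusuf – Alice. So the diameter is 5.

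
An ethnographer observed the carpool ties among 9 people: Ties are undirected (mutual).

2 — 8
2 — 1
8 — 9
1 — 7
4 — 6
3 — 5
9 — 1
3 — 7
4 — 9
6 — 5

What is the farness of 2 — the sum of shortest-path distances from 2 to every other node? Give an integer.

20

Distances from 2: 1:1, 3:3, 4:3, 5:4, 6:4, 7:2, 8:1, 9:2.
Sum = 1 + 3 + 3 + 4 + 4 + 2 + 1 + 2 = 20.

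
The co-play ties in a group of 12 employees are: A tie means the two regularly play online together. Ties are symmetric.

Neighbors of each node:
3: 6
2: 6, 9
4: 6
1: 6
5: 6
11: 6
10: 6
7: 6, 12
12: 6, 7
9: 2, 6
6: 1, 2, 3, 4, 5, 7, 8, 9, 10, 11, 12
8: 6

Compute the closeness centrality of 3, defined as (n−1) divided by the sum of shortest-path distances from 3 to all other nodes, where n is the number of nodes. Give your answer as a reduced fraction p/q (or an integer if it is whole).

11/21

Distances from 3: 1:2, 2:2, 4:2, 5:2, 6:1, 7:2, 8:2, 9:2, 10:2, 11:2, 12:2. Sum = 21.
n = 12, so closeness = 11/21.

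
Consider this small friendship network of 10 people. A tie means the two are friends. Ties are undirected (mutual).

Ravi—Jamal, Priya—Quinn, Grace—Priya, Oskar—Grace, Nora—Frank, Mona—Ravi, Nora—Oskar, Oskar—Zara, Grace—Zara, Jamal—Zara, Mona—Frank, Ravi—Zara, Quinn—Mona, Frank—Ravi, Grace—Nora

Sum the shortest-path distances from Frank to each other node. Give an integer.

16

Distances from Frank: Grace:2, Jamal:2, Mona:1, Nora:1, Oskar:2, Priya:3, Quinn:2, Ravi:1, Zara:2.
Sum = 2 + 2 + 1 + 1 + 2 + 3 + 2 + 1 + 2 = 16.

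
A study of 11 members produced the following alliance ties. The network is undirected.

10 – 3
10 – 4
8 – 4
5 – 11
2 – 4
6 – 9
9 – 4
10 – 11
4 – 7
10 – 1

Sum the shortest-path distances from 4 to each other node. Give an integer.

Distances from 4: 1:2, 2:1, 3:2, 5:3, 6:2, 7:1, 8:1, 9:1, 10:1, 11:2.
Sum = 2 + 1 + 2 + 3 + 2 + 1 + 1 + 1 + 1 + 2 = 16.

16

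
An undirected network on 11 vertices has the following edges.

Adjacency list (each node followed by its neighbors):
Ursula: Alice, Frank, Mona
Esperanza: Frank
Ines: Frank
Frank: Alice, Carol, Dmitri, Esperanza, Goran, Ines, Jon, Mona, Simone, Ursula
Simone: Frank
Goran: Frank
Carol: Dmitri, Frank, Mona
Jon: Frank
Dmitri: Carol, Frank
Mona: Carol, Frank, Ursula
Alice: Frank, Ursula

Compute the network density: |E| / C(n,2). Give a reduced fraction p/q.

14/55

There are 14 edges and 11 nodes, so the maximum possible is C(11,2) = 55.
Density = 14/55.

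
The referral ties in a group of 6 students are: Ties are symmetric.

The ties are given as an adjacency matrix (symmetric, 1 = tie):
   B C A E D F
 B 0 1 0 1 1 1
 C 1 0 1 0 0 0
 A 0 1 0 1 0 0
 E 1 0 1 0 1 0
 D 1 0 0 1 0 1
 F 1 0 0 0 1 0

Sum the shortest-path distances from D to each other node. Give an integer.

7

Distances from D: A:2, B:1, C:2, E:1, F:1.
Sum = 2 + 1 + 2 + 1 + 1 = 7.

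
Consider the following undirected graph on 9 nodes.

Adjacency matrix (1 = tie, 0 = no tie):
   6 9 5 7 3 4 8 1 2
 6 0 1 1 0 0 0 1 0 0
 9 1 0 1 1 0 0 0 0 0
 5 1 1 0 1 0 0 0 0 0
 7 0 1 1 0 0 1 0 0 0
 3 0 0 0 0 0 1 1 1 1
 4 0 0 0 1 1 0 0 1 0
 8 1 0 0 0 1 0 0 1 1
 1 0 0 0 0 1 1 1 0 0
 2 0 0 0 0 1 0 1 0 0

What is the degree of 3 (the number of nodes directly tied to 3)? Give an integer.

4

3 is directly tied to 1, 2, 4, and 8. That is 4 neighbors, so the degree of 3 is 4.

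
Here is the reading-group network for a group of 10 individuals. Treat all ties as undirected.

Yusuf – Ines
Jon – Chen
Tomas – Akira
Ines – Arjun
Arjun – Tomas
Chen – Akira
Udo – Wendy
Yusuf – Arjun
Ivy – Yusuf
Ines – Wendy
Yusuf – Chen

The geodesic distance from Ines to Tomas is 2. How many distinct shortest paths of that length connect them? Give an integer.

The shortest distance is 2, and the only length-2 path is Ines–Arjun–Tomas. So there is exactly 1 shortest path.

1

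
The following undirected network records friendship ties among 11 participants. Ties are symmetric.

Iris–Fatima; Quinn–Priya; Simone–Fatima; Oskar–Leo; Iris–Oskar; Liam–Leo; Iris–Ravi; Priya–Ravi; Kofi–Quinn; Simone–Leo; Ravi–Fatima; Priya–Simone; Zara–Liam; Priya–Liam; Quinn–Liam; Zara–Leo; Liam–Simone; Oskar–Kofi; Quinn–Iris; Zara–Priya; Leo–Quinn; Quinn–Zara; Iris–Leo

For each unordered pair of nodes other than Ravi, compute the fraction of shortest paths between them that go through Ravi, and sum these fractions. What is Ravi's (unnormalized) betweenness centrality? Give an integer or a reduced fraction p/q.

55/42

Pairs whose geodesics pass through Ravi — Zara–Fatima: 1/6; Iris–Priya: 1/2; Fatima–Priya: 1/2; Priya–Oskar: 1/7.
All other pairs contribute 0.
Summing the contributions gives betweenness(Ravi) = 55/42.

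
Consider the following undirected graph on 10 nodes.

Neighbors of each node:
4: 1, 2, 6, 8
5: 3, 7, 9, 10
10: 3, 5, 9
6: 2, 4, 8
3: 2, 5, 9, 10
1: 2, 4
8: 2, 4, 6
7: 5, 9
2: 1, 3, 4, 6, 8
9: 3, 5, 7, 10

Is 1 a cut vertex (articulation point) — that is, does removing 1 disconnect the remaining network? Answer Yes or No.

No

Even without 1, every remaining node can still reach every other (the residual graph is connected), so 1 is not a cut vertex.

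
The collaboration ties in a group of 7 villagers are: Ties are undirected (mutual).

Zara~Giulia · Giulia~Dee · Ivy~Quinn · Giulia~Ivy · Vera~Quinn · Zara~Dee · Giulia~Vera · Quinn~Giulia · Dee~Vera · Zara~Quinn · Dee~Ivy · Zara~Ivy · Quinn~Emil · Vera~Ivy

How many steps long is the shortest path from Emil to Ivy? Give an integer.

One shortest route is Emil – Quinn – Ivy, which uses 2 edges, and Emil and Ivy are not directly tied, so nothing shorter exists. So d(Emil,Ivy) = 2.

2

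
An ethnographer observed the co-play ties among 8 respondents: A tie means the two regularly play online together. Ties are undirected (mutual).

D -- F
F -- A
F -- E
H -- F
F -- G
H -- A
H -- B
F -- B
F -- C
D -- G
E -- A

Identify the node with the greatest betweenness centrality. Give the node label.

Unnormalized betweenness of each node: A:1/2, B:0, C:0, D:0, E:0, F:16, G:0, H:1/2.
F has the largest value, 16, making it the main broker — the node through which the most shortest paths run.

F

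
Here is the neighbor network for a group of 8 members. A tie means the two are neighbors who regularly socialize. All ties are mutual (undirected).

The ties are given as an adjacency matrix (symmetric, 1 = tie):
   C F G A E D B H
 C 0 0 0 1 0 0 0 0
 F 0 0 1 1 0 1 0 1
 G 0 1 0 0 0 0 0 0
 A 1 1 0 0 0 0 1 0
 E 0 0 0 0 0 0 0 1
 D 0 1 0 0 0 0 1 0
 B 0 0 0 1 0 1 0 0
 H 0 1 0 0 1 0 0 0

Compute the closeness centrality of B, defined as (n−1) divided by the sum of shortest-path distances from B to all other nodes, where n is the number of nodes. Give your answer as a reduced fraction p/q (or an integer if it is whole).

Distances from B: A:1, C:2, D:1, E:4, F:2, G:3, H:3. Sum = 16.
n = 8, so closeness = 7/16.

7/16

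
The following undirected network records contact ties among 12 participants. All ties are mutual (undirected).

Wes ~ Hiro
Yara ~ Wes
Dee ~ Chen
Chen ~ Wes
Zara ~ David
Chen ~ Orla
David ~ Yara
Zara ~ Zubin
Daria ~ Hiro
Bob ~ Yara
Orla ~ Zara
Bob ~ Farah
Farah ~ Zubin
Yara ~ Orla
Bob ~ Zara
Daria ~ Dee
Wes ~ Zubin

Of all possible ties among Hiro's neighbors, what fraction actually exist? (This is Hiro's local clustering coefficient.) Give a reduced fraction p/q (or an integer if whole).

0

Hiro's neighbors: Daria and Wes (k = 2).
Possible neighbor pairs: C(2,2) = 1. Edges among them: none → e = 0.
Clustering(Hiro) = 0/1.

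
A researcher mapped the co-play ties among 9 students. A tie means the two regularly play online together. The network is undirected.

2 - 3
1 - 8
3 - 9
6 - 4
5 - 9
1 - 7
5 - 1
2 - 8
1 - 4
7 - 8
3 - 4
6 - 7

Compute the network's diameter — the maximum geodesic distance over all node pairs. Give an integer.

3

Eccentricity of each node (its greatest distance to any other): 1:2, 2:3, 3:3, 4:2, 5:3, 6:3, 7:3, 8:3, 9:3.
The maximum eccentricity is 3, realized for instance by the pair 6–2 via 6 – 7 – 8 – 2. So the diameter is 3.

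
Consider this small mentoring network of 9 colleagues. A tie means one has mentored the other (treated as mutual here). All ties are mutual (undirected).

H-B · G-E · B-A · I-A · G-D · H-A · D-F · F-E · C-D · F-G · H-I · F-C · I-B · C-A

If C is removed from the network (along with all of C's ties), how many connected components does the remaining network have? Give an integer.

2

Without C, the remaining ties split the others into: {A, B, H, I}; {D, E, F, G}.
That's 2 separate components.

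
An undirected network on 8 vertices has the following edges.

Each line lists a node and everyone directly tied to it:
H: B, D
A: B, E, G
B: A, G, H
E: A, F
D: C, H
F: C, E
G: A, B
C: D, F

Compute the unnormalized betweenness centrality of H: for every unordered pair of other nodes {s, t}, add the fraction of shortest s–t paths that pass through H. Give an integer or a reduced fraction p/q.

9/2

Pairs whose geodesics pass through H — B–C: 1; B–D: 1; G–C: 1/2; G–D: 1; A–D: 1.
All other pairs contribute 0.
Summing the contributions gives betweenness(H) = 9/2.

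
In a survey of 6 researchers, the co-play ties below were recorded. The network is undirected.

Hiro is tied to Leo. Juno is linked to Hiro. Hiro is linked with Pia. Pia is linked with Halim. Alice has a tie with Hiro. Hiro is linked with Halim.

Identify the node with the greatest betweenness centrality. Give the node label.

Hiro

Unnormalized betweenness of each node: Alice:0, Halim:0, Hiro:9, Juno:0, Leo:0, Pia:0.
Hiro has the largest value, 9, making it the main broker — the node through which the most shortest paths run.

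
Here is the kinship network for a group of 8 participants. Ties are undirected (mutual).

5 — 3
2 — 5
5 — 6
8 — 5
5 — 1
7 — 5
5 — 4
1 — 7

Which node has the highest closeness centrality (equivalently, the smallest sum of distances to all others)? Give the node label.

5

Farness (sum of distances to all others) for each node — 1:12, 2:13, 3:13, 4:13, 5:7, 6:13, 7:12, 8:13.
The smallest farness is 7, for 5, so 5 has the highest closeness.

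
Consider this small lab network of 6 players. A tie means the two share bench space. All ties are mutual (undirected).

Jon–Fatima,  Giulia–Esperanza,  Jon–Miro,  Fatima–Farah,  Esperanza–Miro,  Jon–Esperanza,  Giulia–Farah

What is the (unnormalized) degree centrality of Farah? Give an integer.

2

Farah is directly tied to Fatima and Giulia. That is 2 neighbors, so the degree of Farah is 2.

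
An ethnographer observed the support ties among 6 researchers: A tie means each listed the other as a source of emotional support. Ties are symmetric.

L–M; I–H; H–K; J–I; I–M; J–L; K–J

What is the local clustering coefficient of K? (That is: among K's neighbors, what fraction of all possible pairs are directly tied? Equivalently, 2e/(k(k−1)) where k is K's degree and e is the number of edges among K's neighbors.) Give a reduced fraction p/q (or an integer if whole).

0

K's neighbors: H and J (k = 2).
Possible neighbor pairs: C(2,2) = 1. Edges among them: none → e = 0.
Clustering(K) = 0/1.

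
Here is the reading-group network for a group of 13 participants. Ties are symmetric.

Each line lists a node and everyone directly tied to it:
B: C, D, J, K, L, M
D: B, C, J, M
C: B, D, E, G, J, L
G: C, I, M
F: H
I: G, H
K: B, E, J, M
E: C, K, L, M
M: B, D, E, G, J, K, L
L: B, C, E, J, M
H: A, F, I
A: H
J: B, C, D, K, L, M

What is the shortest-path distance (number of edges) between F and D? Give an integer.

5

One shortest route is F – H – I – G – C – D, which uses 5 edges, and at distance 4 from F we only reach {C, M}, which does not include D. So d(F,D) = 5.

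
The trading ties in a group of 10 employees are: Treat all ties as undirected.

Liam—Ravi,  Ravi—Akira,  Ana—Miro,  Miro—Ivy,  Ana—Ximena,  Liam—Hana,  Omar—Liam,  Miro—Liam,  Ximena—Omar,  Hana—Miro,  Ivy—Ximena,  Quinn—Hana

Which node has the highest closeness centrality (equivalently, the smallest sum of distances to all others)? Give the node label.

Farness (sum of distances to all others) for each node — Akira:28, Ana:20, Hana:17, Ivy:20, Liam:14, Miro:15, Omar:18, Quinn:25, Ravi:20, Ximena:21.
The smallest farness is 14, for Liam, so Liam has the highest closeness.

Liam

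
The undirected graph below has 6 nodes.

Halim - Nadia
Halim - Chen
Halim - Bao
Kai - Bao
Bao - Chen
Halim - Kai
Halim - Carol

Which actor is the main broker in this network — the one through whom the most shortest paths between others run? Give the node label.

Halim

Unnormalized betweenness of each node: Bao:1/2, Carol:0, Chen:0, Halim:15/2, Kai:0, Nadia:0.
Halim has the largest value, 15/2, making it the main broker — the node through which the most shortest paths run.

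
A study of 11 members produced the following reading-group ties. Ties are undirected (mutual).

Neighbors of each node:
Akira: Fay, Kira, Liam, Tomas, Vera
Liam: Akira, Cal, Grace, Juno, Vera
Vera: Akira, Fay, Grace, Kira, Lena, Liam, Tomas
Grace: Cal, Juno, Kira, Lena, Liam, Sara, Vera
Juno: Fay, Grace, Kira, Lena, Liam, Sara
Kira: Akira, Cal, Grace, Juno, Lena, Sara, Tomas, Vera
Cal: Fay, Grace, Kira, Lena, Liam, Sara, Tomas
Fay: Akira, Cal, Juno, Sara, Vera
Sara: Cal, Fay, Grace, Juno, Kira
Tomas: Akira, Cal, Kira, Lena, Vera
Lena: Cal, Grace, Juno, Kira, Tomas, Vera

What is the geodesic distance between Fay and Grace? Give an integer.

One shortest route is Fay – Cal – Grace, which uses 2 edges, and Fay and Grace are not directly tied, so nothing shorter exists. So d(Fay,Grace) = 2.

2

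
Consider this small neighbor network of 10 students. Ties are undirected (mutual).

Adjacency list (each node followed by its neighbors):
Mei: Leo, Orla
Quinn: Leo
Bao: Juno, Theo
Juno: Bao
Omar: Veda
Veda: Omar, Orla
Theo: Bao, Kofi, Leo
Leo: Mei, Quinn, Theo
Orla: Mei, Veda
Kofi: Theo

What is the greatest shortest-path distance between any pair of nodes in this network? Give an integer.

Eccentricity of each node (its greatest distance to any other): Bao:6, Juno:7, Kofi:6, Leo:4, Mei:4, Omar:7, Orla:5, Quinn:5, Theo:5, Veda:6.
The maximum eccentricity is 7, realized for instance by the pair Juno–Omar via Juno – Bao – Theo – Leo – Mei – Orla – Veda – Omar. So the diameter is 7.

7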